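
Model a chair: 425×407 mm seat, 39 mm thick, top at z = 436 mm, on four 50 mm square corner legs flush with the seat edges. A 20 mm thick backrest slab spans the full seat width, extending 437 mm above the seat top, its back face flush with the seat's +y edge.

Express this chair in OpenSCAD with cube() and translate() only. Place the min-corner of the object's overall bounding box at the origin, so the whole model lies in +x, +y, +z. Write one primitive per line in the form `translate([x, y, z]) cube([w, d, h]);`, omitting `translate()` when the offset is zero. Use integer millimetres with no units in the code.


translate([0, 0, 397]) cube([425, 407, 39]);
cube([50, 50, 397]);
translate([375, 0, 0]) cube([50, 50, 397]);
translate([0, 357, 0]) cube([50, 50, 397]);
translate([375, 357, 0]) cube([50, 50, 397]);
translate([0, 387, 436]) cube([425, 20, 437]);


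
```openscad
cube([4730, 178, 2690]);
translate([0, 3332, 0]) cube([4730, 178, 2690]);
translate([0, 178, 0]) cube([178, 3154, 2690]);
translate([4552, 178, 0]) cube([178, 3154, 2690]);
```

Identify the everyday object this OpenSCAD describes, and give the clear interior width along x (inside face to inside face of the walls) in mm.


A house (or room) frame. The interior width is 4374 mm.

Four 2690 mm walls enclosing a rectangle with no floor or roof — a room or house frame. Outside width is 4730 mm and wall thickness is 178 mm, so the interior width is 4730 − 2 × 178 = 4374 mm.


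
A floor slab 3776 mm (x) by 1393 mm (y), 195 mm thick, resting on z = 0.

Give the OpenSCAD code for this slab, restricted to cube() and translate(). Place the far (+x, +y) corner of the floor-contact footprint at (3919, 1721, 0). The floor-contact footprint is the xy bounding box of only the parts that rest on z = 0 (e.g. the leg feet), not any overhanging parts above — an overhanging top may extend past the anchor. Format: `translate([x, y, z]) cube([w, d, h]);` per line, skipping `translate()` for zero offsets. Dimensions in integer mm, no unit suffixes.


translate([143, 328, 0]) cube([3776, 1393, 195]);


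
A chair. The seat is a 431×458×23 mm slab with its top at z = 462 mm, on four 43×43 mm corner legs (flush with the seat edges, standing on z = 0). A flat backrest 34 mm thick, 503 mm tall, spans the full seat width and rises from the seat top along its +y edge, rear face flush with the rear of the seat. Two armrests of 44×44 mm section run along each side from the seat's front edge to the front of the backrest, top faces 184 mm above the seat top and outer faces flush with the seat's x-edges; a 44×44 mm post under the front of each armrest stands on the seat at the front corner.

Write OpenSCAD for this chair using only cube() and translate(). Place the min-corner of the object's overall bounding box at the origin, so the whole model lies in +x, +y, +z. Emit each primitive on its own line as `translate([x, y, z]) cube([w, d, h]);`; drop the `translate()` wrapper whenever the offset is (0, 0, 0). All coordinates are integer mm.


translate([0, 0, 439]) cube([431, 458, 23]);
cube([43, 43, 439]);
translate([388, 0, 0]) cube([43, 43, 439]);
translate([0, 415, 0]) cube([43, 43, 439]);
translate([388, 415, 0]) cube([43, 43, 439]);
translate([0, 424, 462]) cube([431, 34, 503]);
translate([0, 0, 602]) cube([44, 424, 44]);
translate([387, 0, 602]) cube([44, 424, 44]);
translate([0, 0, 462]) cube([44, 44, 140]);
translate([387, 0, 462]) cube([44, 44, 140]);


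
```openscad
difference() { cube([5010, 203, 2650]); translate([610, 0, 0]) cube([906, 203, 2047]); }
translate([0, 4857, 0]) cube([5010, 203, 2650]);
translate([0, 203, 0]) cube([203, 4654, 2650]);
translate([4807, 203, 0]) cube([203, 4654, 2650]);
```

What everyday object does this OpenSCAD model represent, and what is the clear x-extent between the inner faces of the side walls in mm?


A single room. The interior width is 4604 mm.

Four walls enclosing a rectangle with a door in the front wall — a room. Outside width 5010 minus two 203 mm walls gives 4604 mm.


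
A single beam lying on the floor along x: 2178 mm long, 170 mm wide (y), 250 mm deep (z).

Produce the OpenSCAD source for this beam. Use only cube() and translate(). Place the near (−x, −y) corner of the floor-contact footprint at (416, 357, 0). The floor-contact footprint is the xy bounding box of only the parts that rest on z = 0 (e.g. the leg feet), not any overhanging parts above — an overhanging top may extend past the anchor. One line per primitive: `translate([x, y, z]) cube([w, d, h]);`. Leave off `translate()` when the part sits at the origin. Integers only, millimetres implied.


translate([416, 357, 0]) cube([2178, 170, 250]);


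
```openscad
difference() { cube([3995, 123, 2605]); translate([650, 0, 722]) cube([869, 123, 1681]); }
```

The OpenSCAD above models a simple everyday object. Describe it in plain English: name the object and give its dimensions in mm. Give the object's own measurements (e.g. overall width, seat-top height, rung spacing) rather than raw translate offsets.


A wall 3995 mm long (x), 123 mm thick (y), 2605 mm tall, with a rectangular window opening cut through it. The opening is 869 mm wide and 1681 mm tall; its sill is at z = 722 mm and its near (−x) edge is 650 mm from the wall's −x end. The opening passes through the full wall thickness.


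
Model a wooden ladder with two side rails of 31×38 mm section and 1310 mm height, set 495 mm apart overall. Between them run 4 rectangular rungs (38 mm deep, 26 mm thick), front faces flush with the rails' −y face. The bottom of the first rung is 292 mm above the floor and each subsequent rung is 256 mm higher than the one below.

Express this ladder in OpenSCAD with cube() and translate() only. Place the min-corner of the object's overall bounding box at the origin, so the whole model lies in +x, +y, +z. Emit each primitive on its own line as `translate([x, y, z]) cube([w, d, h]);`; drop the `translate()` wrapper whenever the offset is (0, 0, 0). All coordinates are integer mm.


cube([31, 38, 1310]);
translate([464, 0, 0]) cube([31, 38, 1310]);
translate([31, 0, 292]) cube([433, 38, 26]);
translate([31, 0, 548]) cube([433, 38, 26]);
translate([31, 0, 804]) cube([433, 38, 26]);
translate([31, 0, 1060]) cube([433, 38, 26]);


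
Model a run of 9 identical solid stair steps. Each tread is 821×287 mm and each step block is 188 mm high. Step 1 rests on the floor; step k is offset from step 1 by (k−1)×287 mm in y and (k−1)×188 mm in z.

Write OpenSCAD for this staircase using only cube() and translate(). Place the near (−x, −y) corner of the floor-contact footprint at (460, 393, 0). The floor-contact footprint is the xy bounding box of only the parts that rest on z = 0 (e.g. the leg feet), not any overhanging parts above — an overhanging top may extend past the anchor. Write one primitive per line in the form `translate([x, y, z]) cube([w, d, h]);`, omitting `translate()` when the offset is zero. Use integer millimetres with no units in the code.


translate([460, 393, 0]) cube([821, 287, 188]);
translate([460, 680, 188]) cube([821, 287, 188]);
translate([460, 967, 376]) cube([821, 287, 188]);
translate([460, 1254, 564]) cube([821, 287, 188]);
translate([460, 1541, 752]) cube([821, 287, 188]);
translate([460, 1828, 940]) cube([821, 287, 188]);
translate([460, 2115, 1128]) cube([821, 287, 188]);
translate([460, 2402, 1316]) cube([821, 287, 188]);
translate([460, 2689, 1504]) cube([821, 287, 188]);


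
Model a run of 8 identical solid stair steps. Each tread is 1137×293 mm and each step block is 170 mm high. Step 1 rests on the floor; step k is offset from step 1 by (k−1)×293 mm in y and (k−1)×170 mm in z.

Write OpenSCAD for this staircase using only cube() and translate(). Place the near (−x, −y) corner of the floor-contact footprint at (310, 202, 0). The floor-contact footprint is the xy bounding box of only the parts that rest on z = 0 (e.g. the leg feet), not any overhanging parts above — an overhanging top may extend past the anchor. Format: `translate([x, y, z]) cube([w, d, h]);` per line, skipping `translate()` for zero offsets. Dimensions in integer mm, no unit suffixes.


translate([310, 202, 0]) cube([1137, 293, 170]);
translate([310, 495, 170]) cube([1137, 293, 170]);
translate([310, 788, 340]) cube([1137, 293, 170]);
translate([310, 1081, 510]) cube([1137, 293, 170]);
translate([310, 1374, 680]) cube([1137, 293, 170]);
translate([310, 1667, 850]) cube([1137, 293, 170]);
translate([310, 1960, 1020]) cube([1137, 293, 170]);
translate([310, 2253, 1190]) cube([1137, 293, 170]);


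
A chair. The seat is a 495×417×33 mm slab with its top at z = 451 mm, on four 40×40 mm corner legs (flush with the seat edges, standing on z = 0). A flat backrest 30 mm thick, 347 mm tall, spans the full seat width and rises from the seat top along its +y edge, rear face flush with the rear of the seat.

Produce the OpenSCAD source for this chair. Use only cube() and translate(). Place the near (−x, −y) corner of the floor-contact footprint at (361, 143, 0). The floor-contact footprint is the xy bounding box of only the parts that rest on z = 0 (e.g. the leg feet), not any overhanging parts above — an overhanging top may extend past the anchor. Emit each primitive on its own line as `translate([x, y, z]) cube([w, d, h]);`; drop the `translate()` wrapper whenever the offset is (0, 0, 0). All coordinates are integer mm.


translate([361, 143, 418]) cube([495, 417, 33]);
translate([361, 143, 0]) cube([40, 40, 418]);
translate([816, 143, 0]) cube([40, 40, 418]);
translate([361, 520, 0]) cube([40, 40, 418]);
translate([816, 520, 0]) cube([40, 40, 418]);
translate([361, 530, 451]) cube([495, 30, 347]);


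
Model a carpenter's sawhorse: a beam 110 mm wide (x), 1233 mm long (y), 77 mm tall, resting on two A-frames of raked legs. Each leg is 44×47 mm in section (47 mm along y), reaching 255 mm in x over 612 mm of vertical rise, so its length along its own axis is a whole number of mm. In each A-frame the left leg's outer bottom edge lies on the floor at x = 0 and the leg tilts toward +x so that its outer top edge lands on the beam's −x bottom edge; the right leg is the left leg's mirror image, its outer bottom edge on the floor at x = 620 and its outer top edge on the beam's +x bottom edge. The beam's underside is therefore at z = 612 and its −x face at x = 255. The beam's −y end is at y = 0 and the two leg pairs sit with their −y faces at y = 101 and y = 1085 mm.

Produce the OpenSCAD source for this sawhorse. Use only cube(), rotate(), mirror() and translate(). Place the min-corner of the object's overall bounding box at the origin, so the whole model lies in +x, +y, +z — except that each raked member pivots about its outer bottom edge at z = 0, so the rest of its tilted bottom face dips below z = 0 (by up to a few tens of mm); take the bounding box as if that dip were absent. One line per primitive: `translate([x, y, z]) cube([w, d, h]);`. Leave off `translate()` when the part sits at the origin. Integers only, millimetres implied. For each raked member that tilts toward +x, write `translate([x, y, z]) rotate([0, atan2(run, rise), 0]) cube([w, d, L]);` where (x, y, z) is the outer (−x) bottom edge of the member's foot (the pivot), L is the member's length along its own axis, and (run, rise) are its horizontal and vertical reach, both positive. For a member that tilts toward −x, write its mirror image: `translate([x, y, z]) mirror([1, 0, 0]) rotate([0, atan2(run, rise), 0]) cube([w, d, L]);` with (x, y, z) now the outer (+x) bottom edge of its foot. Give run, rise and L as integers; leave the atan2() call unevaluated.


translate([255, 0, 612]) cube([110, 1233, 77]);
translate([0, 101, 0]) rotate([0, atan2(255, 612), 0]) cube([44, 47, 663]);
translate([620, 101, 0]) mirror([1, 0, 0]) rotate([0, atan2(255, 612), 0]) cube([44, 47, 663]);
translate([0, 1085, 0]) rotate([0, atan2(255, 612), 0]) cube([44, 47, 663]);
translate([620, 1085, 0]) mirror([1, 0, 0]) rotate([0, atan2(255, 612), 0]) cube([44, 47, 663]);


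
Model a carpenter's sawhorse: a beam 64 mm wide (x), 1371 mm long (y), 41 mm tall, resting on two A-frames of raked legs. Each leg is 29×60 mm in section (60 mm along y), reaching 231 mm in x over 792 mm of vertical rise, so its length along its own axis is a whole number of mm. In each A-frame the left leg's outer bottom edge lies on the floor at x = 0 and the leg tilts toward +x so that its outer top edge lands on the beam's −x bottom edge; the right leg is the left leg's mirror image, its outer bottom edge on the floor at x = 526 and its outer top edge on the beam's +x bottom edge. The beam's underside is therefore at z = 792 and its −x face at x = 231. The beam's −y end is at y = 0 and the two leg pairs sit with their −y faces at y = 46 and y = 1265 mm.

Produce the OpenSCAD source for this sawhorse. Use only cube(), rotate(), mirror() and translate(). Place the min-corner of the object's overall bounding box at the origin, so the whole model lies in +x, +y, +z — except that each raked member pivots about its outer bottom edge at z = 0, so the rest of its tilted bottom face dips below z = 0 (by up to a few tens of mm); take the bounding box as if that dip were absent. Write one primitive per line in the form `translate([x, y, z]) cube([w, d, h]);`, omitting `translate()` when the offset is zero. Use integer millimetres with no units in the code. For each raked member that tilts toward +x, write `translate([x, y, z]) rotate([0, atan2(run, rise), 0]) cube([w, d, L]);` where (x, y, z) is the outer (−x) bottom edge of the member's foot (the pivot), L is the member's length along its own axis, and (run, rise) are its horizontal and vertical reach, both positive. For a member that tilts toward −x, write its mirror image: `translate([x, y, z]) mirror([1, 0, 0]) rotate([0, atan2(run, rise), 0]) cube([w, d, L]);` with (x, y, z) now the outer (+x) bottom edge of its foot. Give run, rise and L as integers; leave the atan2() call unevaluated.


translate([231, 0, 792]) cube([64, 1371, 41]);
translate([0, 46, 0]) rotate([0, atan2(231, 792), 0]) cube([29, 60, 825]);
translate([526, 46, 0]) mirror([1, 0, 0]) rotate([0, atan2(231, 792), 0]) cube([29, 60, 825]);
translate([0, 1265, 0]) rotate([0, atan2(231, 792), 0]) cube([29, 60, 825]);
translate([526, 1265, 0]) mirror([1, 0, 0]) rotate([0, atan2(231, 792), 0]) cube([29, 60, 825]);


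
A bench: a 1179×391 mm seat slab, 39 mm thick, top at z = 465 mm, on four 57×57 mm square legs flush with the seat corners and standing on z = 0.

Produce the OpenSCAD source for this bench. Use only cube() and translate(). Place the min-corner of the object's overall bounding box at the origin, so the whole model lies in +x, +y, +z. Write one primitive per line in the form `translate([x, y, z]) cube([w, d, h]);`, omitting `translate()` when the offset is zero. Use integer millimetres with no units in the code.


translate([0, 0, 426]) cube([1179, 391, 39]);
cube([57, 57, 426]);
translate([0, 334, 0]) cube([57, 57, 426]);
translate([1122, 0, 0]) cube([57, 57, 426]);
translate([1122, 334, 0]) cube([57, 57, 426]);


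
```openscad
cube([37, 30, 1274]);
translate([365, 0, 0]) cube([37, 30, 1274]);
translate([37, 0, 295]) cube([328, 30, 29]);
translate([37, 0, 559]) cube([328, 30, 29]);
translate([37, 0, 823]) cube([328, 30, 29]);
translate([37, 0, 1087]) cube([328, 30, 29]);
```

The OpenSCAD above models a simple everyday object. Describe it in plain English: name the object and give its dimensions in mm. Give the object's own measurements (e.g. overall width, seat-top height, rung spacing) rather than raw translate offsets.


A straight ladder. Two 37×30 mm vertical rails, 1274 mm tall, stand 402 mm apart (outside-to-outside) with their front faces coplanar on the −y side. 4 rungs, each 30 mm deep and 29 mm tall, span between the inner faces of the rails, front faces flush with the rails. The lowest rung's underside is at z = 295 mm and rungs are spaced 264 mm apart (underside to underside).


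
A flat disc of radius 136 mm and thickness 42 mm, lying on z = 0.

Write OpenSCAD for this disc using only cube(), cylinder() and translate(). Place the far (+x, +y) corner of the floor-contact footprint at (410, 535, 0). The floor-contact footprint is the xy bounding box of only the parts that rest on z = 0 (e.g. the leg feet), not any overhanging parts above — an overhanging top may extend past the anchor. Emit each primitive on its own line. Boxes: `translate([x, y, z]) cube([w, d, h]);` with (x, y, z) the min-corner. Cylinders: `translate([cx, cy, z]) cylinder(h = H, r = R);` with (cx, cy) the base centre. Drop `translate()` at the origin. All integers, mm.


translate([274, 399, 0]) cylinder(h = 42, r = 136);


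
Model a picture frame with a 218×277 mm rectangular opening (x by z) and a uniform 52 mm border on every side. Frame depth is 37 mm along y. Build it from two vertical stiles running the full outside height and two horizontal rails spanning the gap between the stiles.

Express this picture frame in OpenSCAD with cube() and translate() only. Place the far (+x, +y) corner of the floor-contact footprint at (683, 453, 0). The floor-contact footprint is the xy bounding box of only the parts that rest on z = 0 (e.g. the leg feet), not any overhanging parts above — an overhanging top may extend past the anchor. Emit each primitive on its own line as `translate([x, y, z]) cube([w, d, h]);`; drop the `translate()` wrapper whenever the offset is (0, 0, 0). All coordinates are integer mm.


translate([361, 416, 0]) cube([52, 37, 381]);
translate([631, 416, 0]) cube([52, 37, 381]);
translate([413, 416, 0]) cube([218, 37, 52]);
translate([413, 416, 329]) cube([218, 37, 52]);


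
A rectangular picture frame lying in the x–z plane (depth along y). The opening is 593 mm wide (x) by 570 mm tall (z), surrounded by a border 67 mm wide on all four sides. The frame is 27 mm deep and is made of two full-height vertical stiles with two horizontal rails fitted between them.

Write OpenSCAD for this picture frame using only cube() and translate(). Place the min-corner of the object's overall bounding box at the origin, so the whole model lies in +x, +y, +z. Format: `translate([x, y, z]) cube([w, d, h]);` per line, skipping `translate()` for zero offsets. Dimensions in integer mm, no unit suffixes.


cube([67, 27, 704]);
translate([660, 0, 0]) cube([67, 27, 704]);
translate([67, 0, 0]) cube([593, 27, 67]);
translate([67, 0, 637]) cube([593, 27, 67]);


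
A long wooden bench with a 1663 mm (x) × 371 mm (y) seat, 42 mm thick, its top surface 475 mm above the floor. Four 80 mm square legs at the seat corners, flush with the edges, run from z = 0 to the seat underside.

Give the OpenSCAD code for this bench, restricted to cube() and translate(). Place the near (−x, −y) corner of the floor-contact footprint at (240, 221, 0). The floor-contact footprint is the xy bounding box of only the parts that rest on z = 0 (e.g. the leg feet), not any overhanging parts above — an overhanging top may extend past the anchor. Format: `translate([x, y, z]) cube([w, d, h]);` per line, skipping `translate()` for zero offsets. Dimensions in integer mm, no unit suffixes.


// leg_h = 475 − 42 = 433
translate([240, 221, 433]) cube([1663, 371, 42]);
translate([240, 221, 0]) cube([80, 80, 433]);
translate([240, 512, 0]) cube([80, 80, 433]);
translate([1823, 221, 0]) cube([80, 80, 433]);
translate([1823, 512, 0]) cube([80, 80, 433]);


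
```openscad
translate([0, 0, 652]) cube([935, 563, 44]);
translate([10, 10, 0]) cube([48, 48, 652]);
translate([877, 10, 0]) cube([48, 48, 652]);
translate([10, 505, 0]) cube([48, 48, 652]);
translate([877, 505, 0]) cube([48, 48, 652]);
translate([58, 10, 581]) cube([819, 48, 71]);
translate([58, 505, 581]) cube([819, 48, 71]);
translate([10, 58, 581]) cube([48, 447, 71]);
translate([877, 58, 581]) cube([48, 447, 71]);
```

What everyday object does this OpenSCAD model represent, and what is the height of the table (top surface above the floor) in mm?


A table. The table height is 696 mm.

A 935×563×44 slab sits at z = 652 on four 48 mm square posts — a table. The top surface is at 652 + 44 = 696 mm.


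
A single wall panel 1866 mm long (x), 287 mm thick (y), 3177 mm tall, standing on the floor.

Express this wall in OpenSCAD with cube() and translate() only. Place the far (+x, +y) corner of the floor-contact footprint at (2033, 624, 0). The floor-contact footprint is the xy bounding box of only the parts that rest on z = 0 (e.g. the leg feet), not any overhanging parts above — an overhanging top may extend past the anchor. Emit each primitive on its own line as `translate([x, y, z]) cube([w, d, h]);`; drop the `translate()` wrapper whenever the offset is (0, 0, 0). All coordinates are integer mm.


translate([167, 337, 0]) cube([1866, 287, 3177]);


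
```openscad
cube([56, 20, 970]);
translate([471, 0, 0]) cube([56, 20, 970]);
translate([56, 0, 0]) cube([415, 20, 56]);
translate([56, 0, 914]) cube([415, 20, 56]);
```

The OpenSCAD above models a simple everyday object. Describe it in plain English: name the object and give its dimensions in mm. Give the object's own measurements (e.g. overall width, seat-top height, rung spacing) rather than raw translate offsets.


A rectangular picture frame lying in the x–z plane (depth along y). The opening is 415 mm wide (x) by 858 mm tall (z), surrounded by a border 56 mm wide on all four sides. The frame is 20 mm deep and is made of two full-height vertical stiles with two horizontal rails fitted between them.


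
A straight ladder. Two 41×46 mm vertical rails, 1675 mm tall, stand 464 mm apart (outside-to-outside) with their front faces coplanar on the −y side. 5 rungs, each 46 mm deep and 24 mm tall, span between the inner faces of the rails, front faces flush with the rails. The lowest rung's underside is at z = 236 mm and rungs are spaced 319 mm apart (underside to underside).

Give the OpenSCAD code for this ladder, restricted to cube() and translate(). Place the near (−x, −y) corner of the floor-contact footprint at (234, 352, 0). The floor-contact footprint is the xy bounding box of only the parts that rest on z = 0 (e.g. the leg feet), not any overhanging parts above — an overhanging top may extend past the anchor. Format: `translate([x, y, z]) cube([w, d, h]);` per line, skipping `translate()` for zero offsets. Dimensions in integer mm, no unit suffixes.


translate([234, 352, 0]) cube([41, 46, 1675]);
translate([657, 352, 0]) cube([41, 46, 1675]);
translate([275, 352, 236]) cube([382, 46, 24]);
translate([275, 352, 555]) cube([382, 46, 24]);
translate([275, 352, 874]) cube([382, 46, 24]);
translate([275, 352, 1193]) cube([382, 46, 24]);
translate([275, 352, 1512]) cube([382, 46, 24]);


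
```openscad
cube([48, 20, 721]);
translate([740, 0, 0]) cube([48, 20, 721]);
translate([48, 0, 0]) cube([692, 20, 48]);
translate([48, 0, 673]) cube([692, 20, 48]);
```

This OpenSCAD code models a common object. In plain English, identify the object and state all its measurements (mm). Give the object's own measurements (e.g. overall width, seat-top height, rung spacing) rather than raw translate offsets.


A rectangular picture frame lying in the x–z plane (depth along y). The opening is 692 mm wide (x) by 625 mm tall (z), surrounded by a border 48 mm wide on all four sides. The frame is 20 mm deep and is made of two full-height vertical stiles with two horizontal rails fitted between them.


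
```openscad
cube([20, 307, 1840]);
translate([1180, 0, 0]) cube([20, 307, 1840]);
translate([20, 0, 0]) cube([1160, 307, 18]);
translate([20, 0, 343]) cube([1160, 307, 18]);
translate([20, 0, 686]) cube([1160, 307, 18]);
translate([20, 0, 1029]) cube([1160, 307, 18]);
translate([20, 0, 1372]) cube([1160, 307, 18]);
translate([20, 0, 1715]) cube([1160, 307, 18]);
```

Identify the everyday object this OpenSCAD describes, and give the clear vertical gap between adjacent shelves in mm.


A bookshelf. The clear shelf gap is 325 mm.

Two tall side panels with 6 horizontal boards between them — a bookshelf. The first two shelf undersides are at z = 0 and z = 343; with shelf thickness 18, the clear gap is 343 − 0 − 18 = 325 mm.


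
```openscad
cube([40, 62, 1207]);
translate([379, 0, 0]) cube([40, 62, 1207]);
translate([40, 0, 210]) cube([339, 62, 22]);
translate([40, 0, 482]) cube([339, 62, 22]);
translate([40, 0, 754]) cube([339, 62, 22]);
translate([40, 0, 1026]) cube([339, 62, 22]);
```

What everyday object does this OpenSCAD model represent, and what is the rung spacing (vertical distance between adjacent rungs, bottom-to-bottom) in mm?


A ladder. The rung spacing is 272 mm.

Two tall 40×62 posts with 4 short bars between them — a ladder. Adjacent rungs sit at z = 210 and z = 482, so the spacing is 482 − 210 = 272 mm.


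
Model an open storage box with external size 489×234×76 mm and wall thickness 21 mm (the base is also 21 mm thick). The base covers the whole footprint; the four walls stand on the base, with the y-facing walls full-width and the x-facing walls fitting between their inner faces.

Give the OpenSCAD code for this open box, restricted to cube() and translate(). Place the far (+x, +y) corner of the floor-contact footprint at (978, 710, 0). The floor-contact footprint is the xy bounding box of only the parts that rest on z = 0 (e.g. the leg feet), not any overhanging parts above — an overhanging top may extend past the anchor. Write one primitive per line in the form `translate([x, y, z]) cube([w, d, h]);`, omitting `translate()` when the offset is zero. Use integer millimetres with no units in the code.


translate([489, 476, 0]) cube([489, 234, 21]);
translate([489, 476, 21]) cube([489, 21, 55]);
translate([489, 689, 21]) cube([489, 21, 55]);
translate([489, 497, 21]) cube([21, 192, 55]);
translate([957, 497, 21]) cube([21, 192, 55]);


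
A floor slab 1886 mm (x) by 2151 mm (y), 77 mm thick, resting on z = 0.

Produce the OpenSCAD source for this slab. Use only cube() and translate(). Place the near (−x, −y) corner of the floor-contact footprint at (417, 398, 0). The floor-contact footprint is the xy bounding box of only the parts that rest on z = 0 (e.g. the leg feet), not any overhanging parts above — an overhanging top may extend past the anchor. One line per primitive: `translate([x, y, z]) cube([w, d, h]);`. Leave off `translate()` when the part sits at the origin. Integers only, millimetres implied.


translate([417, 398, 0]) cube([1886, 2151, 77]);


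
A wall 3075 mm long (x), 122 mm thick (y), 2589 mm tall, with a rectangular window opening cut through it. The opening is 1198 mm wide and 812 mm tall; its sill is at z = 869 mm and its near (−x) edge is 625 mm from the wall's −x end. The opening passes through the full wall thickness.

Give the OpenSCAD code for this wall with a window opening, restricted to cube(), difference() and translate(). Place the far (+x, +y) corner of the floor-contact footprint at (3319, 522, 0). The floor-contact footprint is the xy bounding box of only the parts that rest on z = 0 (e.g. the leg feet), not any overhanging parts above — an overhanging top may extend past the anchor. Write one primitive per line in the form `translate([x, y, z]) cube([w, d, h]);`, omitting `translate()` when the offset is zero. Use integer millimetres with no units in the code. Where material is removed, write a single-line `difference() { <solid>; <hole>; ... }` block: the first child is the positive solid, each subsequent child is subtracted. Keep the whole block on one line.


difference() { translate([244, 400, 0]) cube([3075, 122, 2589]); translate([869, 400, 869]) cube([1198, 122, 812]); }


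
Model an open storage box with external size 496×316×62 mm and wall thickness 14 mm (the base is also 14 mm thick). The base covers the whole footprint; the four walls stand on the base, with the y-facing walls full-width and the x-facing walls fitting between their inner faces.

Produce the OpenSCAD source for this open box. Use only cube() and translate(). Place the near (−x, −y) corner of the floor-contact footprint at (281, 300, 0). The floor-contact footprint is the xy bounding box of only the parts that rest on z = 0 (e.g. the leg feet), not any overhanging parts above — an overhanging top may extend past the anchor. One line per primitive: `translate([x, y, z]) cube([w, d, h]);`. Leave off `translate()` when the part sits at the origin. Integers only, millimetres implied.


translate([281, 300, 0]) cube([496, 316, 14]);
translate([281, 300, 14]) cube([496, 14, 48]);
translate([281, 602, 14]) cube([496, 14, 48]);
translate([281, 314, 14]) cube([14, 288, 48]);
translate([763, 314, 14]) cube([14, 288, 48]);


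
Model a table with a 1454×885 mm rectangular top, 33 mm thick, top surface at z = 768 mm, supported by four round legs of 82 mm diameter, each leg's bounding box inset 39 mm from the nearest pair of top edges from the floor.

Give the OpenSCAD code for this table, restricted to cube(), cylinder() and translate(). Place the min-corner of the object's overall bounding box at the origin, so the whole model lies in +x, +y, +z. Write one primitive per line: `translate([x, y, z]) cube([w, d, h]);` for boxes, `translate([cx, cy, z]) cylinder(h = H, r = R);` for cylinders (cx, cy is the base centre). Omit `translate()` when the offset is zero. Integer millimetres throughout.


translate([0, 0, 735]) cube([1454, 885, 33]);
translate([80, 80, 0]) cylinder(h = 735, r = 41);
translate([1374, 80, 0]) cylinder(h = 735, r = 41);
translate([80, 805, 0]) cylinder(h = 735, r = 41);
translate([1374, 805, 0]) cylinder(h = 735, r = 41);


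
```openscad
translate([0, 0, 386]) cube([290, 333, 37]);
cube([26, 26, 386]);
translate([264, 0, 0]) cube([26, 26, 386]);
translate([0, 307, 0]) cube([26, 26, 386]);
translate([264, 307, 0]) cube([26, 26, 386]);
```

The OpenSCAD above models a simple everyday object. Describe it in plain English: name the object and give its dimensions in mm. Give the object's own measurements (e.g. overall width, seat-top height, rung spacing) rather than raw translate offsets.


A four-legged stool. The seat is a 290×333×37 mm slab whose top surface is at z = 423 mm; four square legs, each 26×26 mm in cross-section, run from the floor (z = 0) to the underside of the seat, each flush with a corner of the seat.


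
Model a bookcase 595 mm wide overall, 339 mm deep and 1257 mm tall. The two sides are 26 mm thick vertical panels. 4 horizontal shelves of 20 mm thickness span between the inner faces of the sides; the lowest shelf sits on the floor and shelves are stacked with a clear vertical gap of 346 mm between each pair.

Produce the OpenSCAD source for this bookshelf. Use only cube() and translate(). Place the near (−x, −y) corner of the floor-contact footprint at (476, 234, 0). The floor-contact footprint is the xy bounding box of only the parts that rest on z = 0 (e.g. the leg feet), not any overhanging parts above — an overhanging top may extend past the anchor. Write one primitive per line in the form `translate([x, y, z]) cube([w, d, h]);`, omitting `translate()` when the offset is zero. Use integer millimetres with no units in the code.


translate([476, 234, 0]) cube([26, 339, 1257]);
translate([1045, 234, 0]) cube([26, 339, 1257]);
translate([502, 234, 0]) cube([543, 339, 20]);
translate([502, 234, 366]) cube([543, 339, 20]);
translate([502, 234, 732]) cube([543, 339, 20]);
translate([502, 234, 1098]) cube([543, 339, 20]);


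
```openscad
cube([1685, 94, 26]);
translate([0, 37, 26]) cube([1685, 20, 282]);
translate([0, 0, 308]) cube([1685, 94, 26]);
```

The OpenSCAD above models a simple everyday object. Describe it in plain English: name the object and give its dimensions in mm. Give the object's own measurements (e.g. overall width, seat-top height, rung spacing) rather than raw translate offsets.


An I-beam lying along x, 1685 mm long. Overall section height 334 mm. Two flanges 94 mm wide (y) and 26 mm thick, one on the floor and one at the top; a web 20 mm thick runs between them, centred on the flange width.


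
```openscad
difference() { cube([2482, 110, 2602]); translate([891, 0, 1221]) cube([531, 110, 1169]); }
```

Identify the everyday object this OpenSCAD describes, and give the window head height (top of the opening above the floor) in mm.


A wall with a window opening. The window head height is 2390 mm.

A wall with a rectangular opening subtracted — a window. Sill at z = 1221, opening 1169 mm tall, so the head is at 1221 + 1169 = 2390 mm.


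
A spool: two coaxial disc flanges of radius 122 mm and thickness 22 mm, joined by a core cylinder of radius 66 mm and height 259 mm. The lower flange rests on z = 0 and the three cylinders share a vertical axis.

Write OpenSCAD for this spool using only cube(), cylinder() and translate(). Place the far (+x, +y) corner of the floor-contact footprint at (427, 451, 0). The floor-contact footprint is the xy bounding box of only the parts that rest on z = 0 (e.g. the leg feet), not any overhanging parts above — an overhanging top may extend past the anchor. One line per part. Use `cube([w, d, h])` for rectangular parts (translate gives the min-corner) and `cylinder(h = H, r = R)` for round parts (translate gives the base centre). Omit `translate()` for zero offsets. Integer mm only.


translate([305, 329, 0]) cylinder(h = 22, r = 122);
translate([305, 329, 22]) cylinder(h = 259, r = 66);
translate([305, 329, 281]) cylinder(h = 22, r = 122);


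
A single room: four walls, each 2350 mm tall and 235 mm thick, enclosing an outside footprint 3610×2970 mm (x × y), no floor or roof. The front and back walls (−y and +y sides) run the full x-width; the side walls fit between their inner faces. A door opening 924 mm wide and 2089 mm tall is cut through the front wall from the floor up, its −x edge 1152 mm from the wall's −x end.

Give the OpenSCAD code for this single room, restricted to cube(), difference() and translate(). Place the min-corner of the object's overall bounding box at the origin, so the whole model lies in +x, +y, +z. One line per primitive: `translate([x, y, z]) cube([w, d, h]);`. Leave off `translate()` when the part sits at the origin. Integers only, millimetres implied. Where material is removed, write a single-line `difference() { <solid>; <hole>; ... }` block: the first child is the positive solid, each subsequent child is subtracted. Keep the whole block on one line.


difference() { cube([3610, 235, 2350]); translate([1152, 0, 0]) cube([924, 235, 2089]); }
translate([0, 2735, 0]) cube([3610, 235, 2350]);
translate([0, 235, 0]) cube([235, 2500, 2350]);
translate([3375, 235, 0]) cube([235, 2500, 2350]);


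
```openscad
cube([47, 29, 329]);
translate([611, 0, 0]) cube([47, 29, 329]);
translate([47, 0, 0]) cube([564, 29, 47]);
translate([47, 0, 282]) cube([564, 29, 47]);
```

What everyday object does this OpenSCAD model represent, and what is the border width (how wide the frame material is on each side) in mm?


A picture frame. The border width is 47 mm.

Four thin pieces enclosing a rectangular opening — a picture frame. The two full-height stiles are 329 mm tall; the top rail sits at z = 282 and is 47 mm tall, so the border above the opening is 329 − 282 = 47 mm, matching the stile x-width.


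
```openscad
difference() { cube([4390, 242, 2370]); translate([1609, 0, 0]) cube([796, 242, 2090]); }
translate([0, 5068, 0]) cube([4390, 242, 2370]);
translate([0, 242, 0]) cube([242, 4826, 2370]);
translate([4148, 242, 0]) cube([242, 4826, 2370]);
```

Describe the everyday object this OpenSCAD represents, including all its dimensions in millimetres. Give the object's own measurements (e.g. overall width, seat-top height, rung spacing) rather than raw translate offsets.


A single room: four walls, each 2370 mm tall and 242 mm thick, enclosing an outside footprint 4390×5310 mm (x × y), no floor or roof. The front and back walls (−y and +y sides) run the full x-width; the side walls fit between their inner faces. A door opening 796 mm wide and 2090 mm tall is cut through the front wall from the floor up, its −x edge 1609 mm from the wall's −x end.


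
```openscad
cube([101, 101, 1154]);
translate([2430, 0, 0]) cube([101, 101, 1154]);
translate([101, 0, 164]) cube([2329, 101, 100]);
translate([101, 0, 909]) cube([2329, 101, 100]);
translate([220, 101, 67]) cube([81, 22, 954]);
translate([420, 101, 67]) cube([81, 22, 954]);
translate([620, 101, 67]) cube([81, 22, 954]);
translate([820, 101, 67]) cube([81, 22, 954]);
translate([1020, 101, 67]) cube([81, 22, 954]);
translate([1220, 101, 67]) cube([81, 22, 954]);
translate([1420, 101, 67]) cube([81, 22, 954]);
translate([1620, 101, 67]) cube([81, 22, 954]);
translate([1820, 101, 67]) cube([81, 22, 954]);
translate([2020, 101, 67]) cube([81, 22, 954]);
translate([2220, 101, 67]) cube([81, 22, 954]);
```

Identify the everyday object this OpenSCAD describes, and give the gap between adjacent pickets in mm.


A fence section. The picket gap is 119 mm.

Two posts, two rails, 11 pickets — a fence section. Span 2329 mm holds 11 pickets of 81 mm with 12 equal gaps: ⌊(2329 − 11·81) / 12⌋ = 119 mm.


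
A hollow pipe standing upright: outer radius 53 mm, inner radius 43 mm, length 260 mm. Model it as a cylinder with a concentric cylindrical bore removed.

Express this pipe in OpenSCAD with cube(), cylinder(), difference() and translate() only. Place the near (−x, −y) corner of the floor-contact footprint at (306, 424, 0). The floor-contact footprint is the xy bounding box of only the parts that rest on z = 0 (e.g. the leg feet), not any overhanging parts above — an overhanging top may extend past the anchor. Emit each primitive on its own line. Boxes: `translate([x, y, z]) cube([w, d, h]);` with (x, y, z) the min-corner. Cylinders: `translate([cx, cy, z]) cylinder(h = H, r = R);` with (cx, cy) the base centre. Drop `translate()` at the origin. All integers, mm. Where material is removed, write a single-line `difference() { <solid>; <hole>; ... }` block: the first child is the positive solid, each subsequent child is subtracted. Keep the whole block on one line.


difference() { translate([359, 477, 0]) cylinder(h = 260, r = 53); translate([359, 477, 0]) cylinder(h = 260, r = 43); }


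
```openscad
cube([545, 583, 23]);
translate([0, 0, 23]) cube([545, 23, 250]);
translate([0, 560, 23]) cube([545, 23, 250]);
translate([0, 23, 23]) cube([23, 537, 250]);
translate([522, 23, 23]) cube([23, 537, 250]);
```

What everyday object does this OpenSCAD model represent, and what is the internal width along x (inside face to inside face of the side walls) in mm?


An open box. The internal width is 499 mm.

A 545×583 base slab with four walls standing on it — an open box. The base is 545 mm wide and the walls are 23 mm thick, so the internal width is 545 − 2 × 23 = 499 mm.


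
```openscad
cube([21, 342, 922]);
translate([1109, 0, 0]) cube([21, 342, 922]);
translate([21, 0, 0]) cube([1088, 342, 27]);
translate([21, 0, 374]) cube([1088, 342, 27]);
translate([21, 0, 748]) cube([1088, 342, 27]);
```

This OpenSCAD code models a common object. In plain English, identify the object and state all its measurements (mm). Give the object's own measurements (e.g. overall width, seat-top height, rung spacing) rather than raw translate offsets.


An open bookshelf. Two side panels, each 21 mm thick, 342 mm deep and 922 mm tall, stand 1130 mm apart (outside-to-outside). Between them sit 3 shelves, each 27 mm thick and 342 mm deep, spanning the full gap between the sides. The bottom shelf rests on the floor (its underside at z = 0) and the clear gap between one shelf's top and the next shelf's underside is 347 mm.


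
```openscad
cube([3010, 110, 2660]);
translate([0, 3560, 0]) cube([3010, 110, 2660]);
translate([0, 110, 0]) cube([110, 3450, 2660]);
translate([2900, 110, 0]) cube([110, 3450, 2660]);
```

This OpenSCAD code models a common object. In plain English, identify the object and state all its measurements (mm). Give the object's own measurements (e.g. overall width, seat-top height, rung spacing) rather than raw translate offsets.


The wall frame of a small rectangular building: four walls, each 2660 mm tall and 110 mm thick, enclosing a footprint 3010 mm (x) by 3670 mm (y) outside-to-outside, with no floor or roof. The front and back walls (the −y and +y sides) span the full width; the two side walls fit between them.
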